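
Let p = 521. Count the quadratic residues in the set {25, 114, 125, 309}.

4

(25/521) = +1 → QR.
(114/521) = +1 → QR.
(125/521) = +1 → QR.
(309/521) = +1 → QR.
Total quadratic residues among the 4: 4.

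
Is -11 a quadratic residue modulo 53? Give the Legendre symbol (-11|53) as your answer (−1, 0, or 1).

First reduce: -11 ≡ 42 (mod 53).
Pull out 2: since 53 ≡ 5 (mod 8), (2/53) = -1.
Reciprocity: 21 ≡ 1 and 53 ≡ 1 (mod 4), so (21/53) = +(53/21).
Reduce top mod 21: now compute (11/21).
Reciprocity: 11 ≡ 3 and 21 ≡ 1 (mod 4), so (11/21) = +(21/11).
Reduce top mod 11: now compute (10/11).
Pull out 2: since 11 ≡ 3 (mod 8), (2/11) = -1.
Reciprocity: 5 ≡ 1 and 11 ≡ 3 (mod 4), so (5/11) = +(11/5).
Reduce top mod 5: now compute (1/5).
Reached (1/5) = 1. Collecting the sign flips along the way, the symbol is +1.

1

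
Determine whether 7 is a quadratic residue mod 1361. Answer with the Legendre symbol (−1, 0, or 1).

-1

Reciprocity: 7 ≡ 3 and 1361 ≡ 1 (mod 4), so (7/1361) = +(1361/7).
Reduce top mod 7: now compute (3/7).
Reciprocity: 3 ≡ 3 and 7 ≡ 3 (mod 4), so (3/7) = −(7/3).
Reduce top mod 3: now compute (1/3).
Reached (1/3) = 1. Collecting the sign flips along the way, the symbol is -1.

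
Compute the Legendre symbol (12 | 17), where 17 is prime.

-1

Pull out 2^2: since 17 ≡ 1 (mod 8), (2/17) = +1, so (2/17)^2 = +1.
Reciprocity: 3 ≡ 3 and 17 ≡ 1 (mod 4), so (3/17) = +(17/3).
Reduce top mod 3: now compute (2/3).
Pull out 2: since 3 ≡ 3 (mod 8), (2/3) = -1.
Reached (1/3) = 1. Collecting the sign flips along the way, the symbol is -1.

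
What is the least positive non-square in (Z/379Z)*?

(2/379) = −1, so 2 is the smallest positive non-residue mod 379.

2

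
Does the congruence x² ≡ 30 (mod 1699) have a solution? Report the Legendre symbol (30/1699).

1

Pull out 2: since 1699 ≡ 3 (mod 8), (2/1699) = -1.
Reciprocity: 15 ≡ 3 and 1699 ≡ 3 (mod 4), so (15/1699) = −(1699/15).
Reduce top mod 15: now compute (4/15).
Pull out 2^2: since 15 ≡ 7 (mod 8), (2/15) = +1, so (2/15)^2 = +1.
Reached (1/15) = 1. Collecting the sign flips along the way, the symbol is +1.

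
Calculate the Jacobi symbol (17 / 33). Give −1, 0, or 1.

1

Reciprocity: 17 ≡ 1 and 33 ≡ 1 (mod 4), so (17/33) = +(33/17).
Reduce top mod 17: now compute (16/17).
Pull out 2^4: since 17 ≡ 1 (mod 8), (2/17) = +1, so (2/17)^4 = +1.
Reached (1/17) = 1. Collecting the sign flips along the way, the symbol is +1.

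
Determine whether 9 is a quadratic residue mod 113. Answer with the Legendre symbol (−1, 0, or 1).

1

Reciprocity: 9 ≡ 1 and 113 ≡ 1 (mod 4), so (9/113) = +(113/9).
Reduce top mod 9: now compute (5/9).
Reciprocity: 5 ≡ 1 and 9 ≡ 1 (mod 4), so (5/9) = +(9/5).
Reduce top mod 5: now compute (4/5).
Pull out 2^2: since 5 ≡ 5 (mod 8), (2/5) = -1, so (2/5)^2 = +1.
Reached (1/5) = 1. Collecting the sign flips along the way, the symbol is +1.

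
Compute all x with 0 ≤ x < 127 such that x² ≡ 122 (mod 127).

54, 73

Since 127 ≡ 3 (mod 4), a square root of 122 is 122^((127+1)/4) = 122^32 mod 127.
Repeated squaring: 122^2≡25, 122^4≡117, 122^8≡100, 122^16≡94, 122^32≡73 (mod 127).
122^32 = 122^(32) ≡ 73 (mod 127).
Check: 73² = 5329 ≡ 122 (mod 127). The two roots are 54 and 73.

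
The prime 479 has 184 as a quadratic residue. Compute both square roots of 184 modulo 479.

Since 479 ≡ 3 (mod 4), a square root of 184 is 184^((479+1)/4) = 184^120 mod 479.
Repeated squaring: 184^2≡326, 184^4≡417, 184^8≡12, 184^16≡144, 184^32≡139, 184^64≡161 (mod 479).
184^120 = 184^(64+32+16+8) ≡ 284 (mod 479).
Check: 284² = 80656 ≡ 184 (mod 479). The two roots are 195 and 284.

195, 284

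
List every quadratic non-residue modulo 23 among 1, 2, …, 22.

Square k = 1,…,11 (k and 23−k give the same square):
1²=1, 2²=4, 3²=9, 4²=16, 5²≡2, 6²≡13, 7²≡3, 8²≡18, 9²≡12, 10²≡8, 11²≡6 (mod 23).
The residues are {1, 2, 3, 4, 6, 8, 9, 12, 13, 16, 18}; the non-residues are the remaining 11 nonzero classes.

5, 7, 10, 11, 14, 15, 17, 19, 20, 21, 22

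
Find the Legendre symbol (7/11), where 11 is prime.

-1

Reciprocity: 7 ≡ 3 and 11 ≡ 3 (mod 4), so (7/11) = −(11/7).
Reduce top mod 7: now compute (4/7).
Pull out 2^2: since 7 ≡ 7 (mod 8), (2/7) = +1, so (2/7)^2 = +1.
Reached (1/7) = 1. Collecting the sign flips along the way, the symbol is -1.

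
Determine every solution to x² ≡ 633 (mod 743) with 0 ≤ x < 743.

Since 743 ≡ 3 (mod 4), a square root of 633 is 633^((743+1)/4) = 633^186 mod 743.
Repeated squaring: 633^2≡212, 633^4≡364, 633^8≡242, 633^16≡610, 633^32≡600, 633^64≡388, 633^128≡458 (mod 743).
633^186 = 633^(128+32+16+8+2) ≡ 406 (mod 743).
Check: 406² = 164836 ≡ 633 (mod 743). The two roots are 337 and 406.

337, 406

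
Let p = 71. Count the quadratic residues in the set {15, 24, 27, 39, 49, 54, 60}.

6

(15/71) = +1 → QR.
(24/71) = +1 → QR.
(27/71) = +1 → QR.
(39/71) = -1 → non-residue.
(49/71) = +1 → QR.
(54/71) = +1 → QR.
(60/71) = +1 → QR.
Total quadratic residues among the 7: 6.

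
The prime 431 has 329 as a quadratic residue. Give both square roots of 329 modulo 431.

85, 346

Since 431 ≡ 3 (mod 4), a square root of 329 is 329^((431+1)/4) = 329^108 mod 431.
Repeated squaring: 329^2≡60, 329^4≡152, 329^8≡261, 329^16≡23, 329^32≡98, 329^64≡122 (mod 431).
329^108 = 329^(64+32+8+4) ≡ 346 (mod 431).
Check: 346² = 119716 ≡ 329 (mod 431). The two roots are 85 and 346.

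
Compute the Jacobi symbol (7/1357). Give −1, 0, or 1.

Reciprocity: 7 ≡ 3 and 1357 ≡ 1 (mod 4), so (7/1357) = +(1357/7).
Reduce top mod 7: now compute (6/7).
Pull out 2: since 7 ≡ 7 (mod 8), (2/7) = +1.
Reciprocity: 3 ≡ 3 and 7 ≡ 3 (mod 4), so (3/7) = −(7/3).
Reduce top mod 3: now compute (1/3).
Reached (1/3) = 1. Collecting the sign flips along the way, the symbol is -1.

-1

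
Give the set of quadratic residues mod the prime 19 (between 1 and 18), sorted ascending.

1 4 5 6 7 9 11 16 17

Square k = 1,…,9 (k and 19−k give the same square):
1²=1, 2²=4, 3²=9, 4²=16, 5²≡6, 6²≡17, 7²≡11, 8²≡7, 9²≡5 (mod 19).
So the quadratic residues mod 19 are {1, 4, 5, 6, 7, 9, 11, 16, 17}.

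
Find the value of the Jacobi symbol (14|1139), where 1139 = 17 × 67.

Pull out 2: since 1139 ≡ 3 (mod 8), (2/1139) = -1.
Reciprocity: 7 ≡ 3 and 1139 ≡ 3 (mod 4), so (7/1139) = −(1139/7).
Reduce top mod 7: now compute (5/7).
Reciprocity: 5 ≡ 1 and 7 ≡ 3 (mod 4), so (5/7) = +(7/5).
Reduce top mod 5: now compute (2/5).
Pull out 2: since 5 ≡ 5 (mod 8), (2/5) = -1.
Reached (1/5) = 1. Collecting the sign flips along the way, the symbol is -1.

-1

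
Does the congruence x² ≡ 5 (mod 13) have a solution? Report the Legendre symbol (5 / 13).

-1

Reciprocity: 5 ≡ 1 and 13 ≡ 1 (mod 4), so (5/13) = +(13/5).
Reduce top mod 5: now compute (3/5).
Reciprocity: 3 ≡ 3 and 5 ≡ 1 (mod 4), so (3/5) = +(5/3).
Reduce top mod 3: now compute (2/3).
Pull out 2: since 3 ≡ 3 (mod 8), (2/3) = -1.
Reached (1/3) = 1. Collecting the sign flips along the way, the symbol is -1.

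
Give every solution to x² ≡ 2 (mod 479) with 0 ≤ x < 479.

187, 292

Since 479 ≡ 3 (mod 4), a square root of 2 is 2^((479+1)/4) = 2^120 mod 479.
Repeated squaring: 2^2≡4, 2^4≡16, 2^8≡256, 2^16≡392, 2^32≡384, 2^64≡403 (mod 479).
2^120 = 2^(64+32+16+8) ≡ 292 (mod 479).
Check: 292² = 85264 ≡ 2 (mod 479). The two roots are 187 and 292.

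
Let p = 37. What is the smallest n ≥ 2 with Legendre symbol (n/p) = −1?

2

(2/37) = −1, so 2 is the smallest positive non-residue mod 37.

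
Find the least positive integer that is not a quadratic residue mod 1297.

5

(2/1297) = +1, so 2 is a residue.
(3/1297) = +1, so 3 is a residue.
(4/1297) = +1, so 4 is a residue.
(5/1297) = −1, so 5 is the smallest positive non-residue mod 1297.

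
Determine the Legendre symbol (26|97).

-1

Euler's criterion: (26/97) ≡ 26^48 (mod 97).
26^2 ≡ 94 (mod 97)
26^4 ≡ 9 (mod 97)
26^8 ≡ 81 (mod 97)
26^16 ≡ 62 (mod 97)
26^32 ≡ 61 (mod 97)
26^48 = 26^(32+16) ≡ 96 (mod 97).
Result is 96 ≡ −1, so (26/97) = −1.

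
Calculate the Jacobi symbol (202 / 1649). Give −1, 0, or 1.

Pull out 2: since 1649 ≡ 1 (mod 8), (2/1649) = +1.
Reciprocity: 101 ≡ 1 and 1649 ≡ 1 (mod 4), so (101/1649) = +(1649/101).
Reduce top mod 101: now compute (33/101).
Reciprocity: 33 ≡ 1 and 101 ≡ 1 (mod 4), so (33/101) = +(101/33).
Reduce top mod 33: now compute (2/33).
Pull out 2: since 33 ≡ 1 (mod 8), (2/33) = +1.
Reached (1/33) = 1. Collecting the sign flips along the way, the symbol is +1.

1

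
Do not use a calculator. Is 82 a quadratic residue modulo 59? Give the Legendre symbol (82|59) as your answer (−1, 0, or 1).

-1

First reduce: 82 ≡ 23 (mod 59).
Reciprocity: 23 ≡ 3 and 59 ≡ 3 (mod 4), so (23/59) = −(59/23).
Reduce top mod 23: now compute (13/23).
Reciprocity: 13 ≡ 1 and 23 ≡ 3 (mod 4), so (13/23) = +(23/13).
Reduce top mod 13: now compute (10/13).
Pull out 2: since 13 ≡ 5 (mod 8), (2/13) = -1.
Reciprocity: 5 ≡ 1 and 13 ≡ 1 (mod 4), so (5/13) = +(13/5).
Reduce top mod 5: now compute (3/5).
Reciprocity: 3 ≡ 3 and 5 ≡ 1 (mod 4), so (3/5) = +(5/3).
Reduce top mod 3: now compute (2/3).
Pull out 2: since 3 ≡ 3 (mod 8), (2/3) = -1.
Reached (1/3) = 1. Collecting the sign flips along the way, the symbol is -1.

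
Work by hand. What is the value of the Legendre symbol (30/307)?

Pull out 2: since 307 ≡ 3 (mod 8), (2/307) = -1.
Reciprocity: 15 ≡ 3 and 307 ≡ 3 (mod 4), so (15/307) = −(307/15).
Reduce top mod 15: now compute (7/15).
Reciprocity: 7 ≡ 3 and 15 ≡ 3 (mod 4), so (7/15) = −(15/7).
Reduce top mod 7: now compute (1/7).
Reached (1/7) = 1. Collecting the sign flips along the way, the symbol is -1.

-1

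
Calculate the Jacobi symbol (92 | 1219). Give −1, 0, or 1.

0

Pull out 2^2: since 1219 ≡ 3 (mod 8), (2/1219) = -1, so (2/1219)^2 = +1.
Reciprocity: 23 ≡ 3 and 1219 ≡ 3 (mod 4), so (23/1219) = −(1219/23).
Reduce top mod 23: now compute (0/23).
Top reduces to 0: gcd > 1, so the symbol is 0.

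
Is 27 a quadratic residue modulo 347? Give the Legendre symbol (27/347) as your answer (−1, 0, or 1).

1

Reciprocity: 27 ≡ 3 and 347 ≡ 3 (mod 4), so (27/347) = −(347/27).
Reduce top mod 27: now compute (23/27).
Reciprocity: 23 ≡ 3 and 27 ≡ 3 (mod 4), so (23/27) = −(27/23).
Reduce top mod 23: now compute (4/23).
Pull out 2^2: since 23 ≡ 7 (mod 8), (2/23) = +1, so (2/23)^2 = +1.
Reached (1/23) = 1. Collecting the sign flips along the way, the symbol is +1.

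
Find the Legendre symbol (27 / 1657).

Reciprocity: 27 ≡ 3 and 1657 ≡ 1 (mod 4), so (27/1657) = +(1657/27).
Reduce top mod 27: now compute (10/27).
Pull out 2: since 27 ≡ 3 (mod 8), (2/27) = -1.
Reciprocity: 5 ≡ 1 and 27 ≡ 3 (mod 4), so (5/27) = +(27/5).
Reduce top mod 5: now compute (2/5).
Pull out 2: since 5 ≡ 5 (mod 8), (2/5) = -1.
Reached (1/5) = 1. Collecting the sign flips along the way, the symbol is +1.

1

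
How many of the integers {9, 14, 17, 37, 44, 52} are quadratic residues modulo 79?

(9/79) = +1 → QR.
(14/79) = -1 → non-residue.
(17/79) = -1 → non-residue.
(37/79) = -1 → non-residue.
(44/79) = +1 → QR.
(52/79) = +1 → QR.
Total quadratic residues among the 6: 3.

3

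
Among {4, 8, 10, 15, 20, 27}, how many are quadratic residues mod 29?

2

(4/29) = +1 → QR.
(8/29) = -1 → non-residue.
(10/29) = -1 → non-residue.
(15/29) = -1 → non-residue.
(20/29) = +1 → QR.
(27/29) = -1 → non-residue.
Total quadratic residues among the 6: 2.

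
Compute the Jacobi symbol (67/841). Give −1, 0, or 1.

Reciprocity: 67 ≡ 3 and 841 ≡ 1 (mod 4), so (67/841) = +(841/67).
Reduce top mod 67: now compute (37/67).
Reciprocity: 37 ≡ 1 and 67 ≡ 3 (mod 4), so (37/67) = +(67/37).
Reduce top mod 37: now compute (30/37).
Pull out 2: since 37 ≡ 5 (mod 8), (2/37) = -1.
Reciprocity: 15 ≡ 3 and 37 ≡ 1 (mod 4), so (15/37) = +(37/15).
Reduce top mod 15: now compute (7/15).
Reciprocity: 7 ≡ 3 and 15 ≡ 3 (mod 4), so (7/15) = −(15/7).
Reduce top mod 7: now compute (1/7).
Reached (1/7) = 1. Collecting the sign flips along the way, the symbol is +1.

1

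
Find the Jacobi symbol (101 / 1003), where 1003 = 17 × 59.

Reciprocity: 101 ≡ 1 and 1003 ≡ 3 (mod 4), so (101/1003) = +(1003/101).
Reduce top mod 101: now compute (94/101).
Pull out 2: since 101 ≡ 5 (mod 8), (2/101) = -1.
Reciprocity: 47 ≡ 3 and 101 ≡ 1 (mod 4), so (47/101) = +(101/47).
Reduce top mod 47: now compute (7/47).
Reciprocity: 7 ≡ 3 and 47 ≡ 3 (mod 4), so (7/47) = −(47/7).
Reduce top mod 7: now compute (5/7).
Reciprocity: 5 ≡ 1 and 7 ≡ 3 (mod 4), so (5/7) = +(7/5).
Reduce top mod 5: now compute (2/5).
Pull out 2: since 5 ≡ 5 (mod 8), (2/5) = -1.
Reached (1/5) = 1. Collecting the sign flips along the way, the symbol is -1.

-1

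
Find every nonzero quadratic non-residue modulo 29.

Square k = 1,…,14 (k and 29−k give the same square):
1²=1, 2²=4, 3²=9, 4²=16, 5²=25, 6²≡7, 7²≡20, 8²≡6, 9²≡23, 10²≡13, 11²≡5, 12²≡28, 13²≡24, 14²≡22 (mod 29).
The residues are {1, 4, 5, 6, 7, 9, 13, 16, 20, 22, 23, 24, 25, 28}; the non-residues are the remaining 14 nonzero classes.

2 3 8 10 11 12 14 15 17 18 19 21 26 27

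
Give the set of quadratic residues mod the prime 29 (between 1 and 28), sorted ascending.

1,4,5,6,7,9,13,16,20,22,23,24,25,28

Square k = 1,…,14 (k and 29−k give the same square):
1²=1, 2²=4, 3²=9, 4²=16, 5²=25, 6²≡7, 7²≡20, 8²≡6, 9²≡23, 10²≡13, 11²≡5, 12²≡28, 13²≡24, 14²≡22 (mod 29).
So the quadratic residues mod 29 are {1, 4, 5, 6, 7, 9, 13, 16, 20, 22, 23, 24, 25, 28}.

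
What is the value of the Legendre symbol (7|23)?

-1

Reciprocity: 7 ≡ 3 and 23 ≡ 3 (mod 4), so (7/23) = −(23/7).
Reduce top mod 7: now compute (2/7).
Pull out 2: since 7 ≡ 7 (mod 8), (2/7) = +1.
Reached (1/7) = 1. Collecting the sign flips along the way, the symbol is -1.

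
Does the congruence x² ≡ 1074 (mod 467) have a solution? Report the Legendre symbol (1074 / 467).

-1

First reduce: 1074 ≡ 140 (mod 467).
Pull out 2^2: since 467 ≡ 3 (mod 8), (2/467) = -1, so (2/467)^2 = +1.
Reciprocity: 35 ≡ 3 and 467 ≡ 3 (mod 4), so (35/467) = −(467/35).
Reduce top mod 35: now compute (12/35).
Pull out 2^2: since 35 ≡ 3 (mod 8), (2/35) = -1, so (2/35)^2 = +1.
Reciprocity: 3 ≡ 3 and 35 ≡ 3 (mod 4), so (3/35) = −(35/3).
Reduce top mod 3: now compute (2/3).
Pull out 2: since 3 ≡ 3 (mod 8), (2/3) = -1.
Reached (1/3) = 1. Collecting the sign flips along the way, the symbol is -1.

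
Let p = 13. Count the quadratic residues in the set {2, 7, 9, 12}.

2

(2/13) = -1 → non-residue.
(7/13) = -1 → non-residue.
(9/13) = +1 → QR.
(12/13) = +1 → QR.
Total quadratic residues among the 4: 2.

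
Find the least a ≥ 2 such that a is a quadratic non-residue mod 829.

2

(2/829) = −1, so 2 is the smallest positive non-residue mod 829.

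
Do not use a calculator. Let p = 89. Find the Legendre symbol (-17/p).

Euler's criterion: (-17/89) ≡ 72^44 (mod 89).
72^2 ≡ 22 (mod 89)
72^4 ≡ 39 (mod 89)
72^8 ≡ 8 (mod 89)
72^16 ≡ 64 (mod 89)
72^32 ≡ 2 (mod 89)
72^44 = 72^(32+8+4) ≡ 1 (mod 89).
Result is 1, so (-17/89) = 1.

1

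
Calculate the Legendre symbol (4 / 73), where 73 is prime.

1

Pull out 2^2: since 73 ≡ 1 (mod 8), (2/73) = +1, so (2/73)^2 = +1.
Reached (1/73) = 1. Collecting the sign flips along the way, the symbol is +1.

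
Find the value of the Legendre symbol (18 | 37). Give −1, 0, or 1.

Pull out 2: since 37 ≡ 5 (mod 8), (2/37) = -1.
Reciprocity: 9 ≡ 1 and 37 ≡ 1 (mod 4), so (9/37) = +(37/9).
Reduce top mod 9: now compute (1/9).
Reached (1/9) = 1. Collecting the sign flips along the way, the symbol is -1.

-1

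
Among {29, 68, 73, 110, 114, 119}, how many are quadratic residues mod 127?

(29/127) = -1 → non-residue.
(68/127) = +1 → QR.
(73/127) = +1 → QR.
(110/127) = -1 → non-residue.
(114/127) = -1 → non-residue.
(119/127) = -1 → non-residue.
Total quadratic residues among the 6: 2.

2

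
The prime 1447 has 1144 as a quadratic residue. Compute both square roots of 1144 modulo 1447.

600, 847

Since 1447 ≡ 3 (mod 4), a square root of 1144 is 1144^((1447+1)/4) = 1144^362 mod 1447.
Repeated squaring: 1144^2≡648, 1144^4≡274, 1144^8≡1279, 1144^16≡731, 1144^32≡418, 1144^64≡1084, 1144^128≡92, 1144^256≡1229 (mod 1447).
1144^362 = 1144^(256+64+32+8+2) ≡ 847 (mod 1447).
Check: 847² = 717409 ≡ 1144 (mod 1447). The two roots are 600 and 847.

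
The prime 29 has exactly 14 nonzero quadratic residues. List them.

Square k = 1,…,14 (k and 29−k give the same square):
1²=1, 2²=4, 3²=9, 4²=16, 5²=25, 6²≡7, 7²≡20, 8²≡6, 9²≡23, 10²≡13, 11²≡5, 12²≡28, 13²≡24, 14²≡22 (mod 29).
So the quadratic residues mod 29 are {1, 4, 5, 6, 7, 9, 13, 16, 20, 22, 23, 24, 25, 28}.

1 4 5 6 7 9 13 16 20 22 23 24 25 28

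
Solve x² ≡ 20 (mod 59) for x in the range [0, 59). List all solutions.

16, 43

Since 59 ≡ 3 (mod 4), a square root of 20 is 20^((59+1)/4) = 20^15 mod 59.
Repeated squaring: 20^2≡46, 20^4≡51, 20^8≡5 (mod 59).
20^15 = 20^(8+4+2+1) ≡ 16 (mod 59).
Check: 16² = 256 ≡ 20 (mod 59). The two roots are 16 and 43.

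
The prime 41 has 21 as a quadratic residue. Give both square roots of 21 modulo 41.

41 ≡ 1 (mod 4), so we find a root by search.
Trying successive values, 12² = 144 ≡ 21 (mod 41). The other root is 41 − 12 = 29.

12, 29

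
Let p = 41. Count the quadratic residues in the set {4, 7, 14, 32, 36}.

3

(4/41) = +1 → QR.
(7/41) = -1 → non-residue.
(14/41) = -1 → non-residue.
(32/41) = +1 → QR.
(36/41) = +1 → QR.
Total quadratic residues among the 5: 3.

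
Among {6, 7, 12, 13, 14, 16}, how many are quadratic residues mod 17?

2

(6/17) = -1 → non-residue.
(7/17) = -1 → non-residue.
(12/17) = -1 → non-residue.
(13/17) = +1 → QR.
(14/17) = -1 → non-residue.
(16/17) = +1 → QR.
Total quadratic residues among the 6: 2.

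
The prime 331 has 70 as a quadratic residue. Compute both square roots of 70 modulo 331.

Since 331 ≡ 3 (mod 4), a square root of 70 is 70^((331+1)/4) = 70^83 mod 331.
Repeated squaring: 70^2≡266, 70^4≡253, 70^8≡126, 70^16≡319, 70^32≡144, 70^64≡214 (mod 331).
70^83 = 70^(64+16+2+1) ≡ 100 (mod 331).
Check: 100² = 10000 ≡ 70 (mod 331). The two roots are 100 and 231.

100, 231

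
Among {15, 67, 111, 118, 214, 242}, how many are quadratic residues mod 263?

2

(15/263) = -1 → non-residue.
(67/263) = -1 → non-residue.
(111/263) = +1 → QR.
(118/263) = -1 → non-residue.
(214/263) = -1 → non-residue.
(242/263) = +1 → QR.
Total quadratic residues among the 6: 2.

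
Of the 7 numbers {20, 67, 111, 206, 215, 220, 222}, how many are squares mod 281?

(20/281) = +1 → QR.
(67/281) = -1 → non-residue.
(111/281) = +1 → QR.
(206/281) = -1 → non-residue.
(215/281) = +1 → QR.
(220/281) = -1 → non-residue.
(222/281) = +1 → QR.
Total quadratic residues among the 7: 4.

4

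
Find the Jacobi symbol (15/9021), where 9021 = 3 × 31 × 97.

0

Reciprocity: 15 ≡ 3 and 9021 ≡ 1 (mod 4), so (15/9021) = +(9021/15).
Reduce top mod 15: now compute (6/15).
Pull out 2: since 15 ≡ 7 (mod 8), (2/15) = +1.
Reciprocity: 3 ≡ 3 and 15 ≡ 3 (mod 4), so (3/15) = −(15/3).
Reduce top mod 3: now compute (0/3).
Top reduces to 0: gcd > 1, so the symbol is 0.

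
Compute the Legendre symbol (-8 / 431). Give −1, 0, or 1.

First reduce: -8 ≡ 423 (mod 431).
Reciprocity: 423 ≡ 3 and 431 ≡ 3 (mod 4), so (423/431) = −(431/423).
Reduce top mod 423: now compute (8/423).
Pull out 2^3: since 423 ≡ 7 (mod 8), (2/423) = +1, so (2/423)^3 = +1.
Reached (1/423) = 1. Collecting the sign flips along the way, the symbol is -1.

-1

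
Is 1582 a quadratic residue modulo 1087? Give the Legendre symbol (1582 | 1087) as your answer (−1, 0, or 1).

1

First reduce: 1582 ≡ 495 (mod 1087).
Reciprocity: 495 ≡ 3 and 1087 ≡ 3 (mod 4), so (495/1087) = −(1087/495).
Reduce top mod 495: now compute (97/495).
Reciprocity: 97 ≡ 1 and 495 ≡ 3 (mod 4), so (97/495) = +(495/97).
Reduce top mod 97: now compute (10/97).
Pull out 2: since 97 ≡ 1 (mod 8), (2/97) = +1.
Reciprocity: 5 ≡ 1 and 97 ≡ 1 (mod 4), so (5/97) = +(97/5).
Reduce top mod 5: now compute (2/5).
Pull out 2: since 5 ≡ 5 (mod 8), (2/5) = -1.
Reached (1/5) = 1. Collecting the sign flips along the way, the symbol is +1.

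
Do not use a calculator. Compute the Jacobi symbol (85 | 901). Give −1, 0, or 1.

0

Reciprocity: 85 ≡ 1 and 901 ≡ 1 (mod 4), so (85/901) = +(901/85).
Reduce top mod 85: now compute (51/85).
Reciprocity: 51 ≡ 3 and 85 ≡ 1 (mod 4), so (51/85) = +(85/51).
Reduce top mod 51: now compute (34/51).
Pull out 2: since 51 ≡ 3 (mod 8), (2/51) = -1.
Reciprocity: 17 ≡ 1 and 51 ≡ 3 (mod 4), so (17/51) = +(51/17).
Reduce top mod 17: now compute (0/17).
Top reduces to 0: gcd > 1, so the symbol is 0.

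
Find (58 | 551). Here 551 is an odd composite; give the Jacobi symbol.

0

Pull out 2: since 551 ≡ 7 (mod 8), (2/551) = +1.
Reciprocity: 29 ≡ 1 and 551 ≡ 3 (mod 4), so (29/551) = +(551/29).
Reduce top mod 29: now compute (0/29).
Top reduces to 0: gcd > 1, so the symbol is 0.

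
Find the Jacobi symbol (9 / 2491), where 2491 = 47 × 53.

Reciprocity: 9 ≡ 1 and 2491 ≡ 3 (mod 4), so (9/2491) = +(2491/9).
Reduce top mod 9: now compute (7/9).
Reciprocity: 7 ≡ 3 and 9 ≡ 1 (mod 4), so (7/9) = +(9/7).
Reduce top mod 7: now compute (2/7).
Pull out 2: since 7 ≡ 7 (mod 8), (2/7) = +1.
Reached (1/7) = 1. Collecting the sign flips along the way, the symbol is +1.

1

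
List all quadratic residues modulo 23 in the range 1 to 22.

Square k = 1,…,11 (k and 23−k give the same square):
1²=1, 2²=4, 3²=9, 4²=16, 5²≡2, 6²≡13, 7²≡3, 8²≡18, 9²≡12, 10²≡8, 11²≡6 (mod 23).
So the quadratic residues mod 23 are {1, 2, 3, 4, 6, 8, 9, 12, 13, 16, 18}.

1 2 3 4 6 8 9 12 13 16 18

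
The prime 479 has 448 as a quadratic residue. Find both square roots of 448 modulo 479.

175, 304

Since 479 ≡ 3 (mod 4), a square root of 448 is 448^((479+1)/4) = 448^120 mod 479.
Repeated squaring: 448^2≡3, 448^4≡9, 448^8≡81, 448^16≡334, 448^32≡428, 448^64≡206 (mod 479).
448^120 = 448^(64+32+16+8) ≡ 175 (mod 479).
Check: 175² = 30625 ≡ 448 (mod 479). The two roots are 175 and 304.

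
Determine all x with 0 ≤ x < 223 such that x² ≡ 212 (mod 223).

Since 223 ≡ 3 (mod 4), a square root of 212 is 212^((223+1)/4) = 212^56 mod 223.
Repeated squaring: 212^2≡121, 212^4≡146, 212^8≡131, 212^16≡213, 212^32≡100 (mod 223).
212^56 = 212^(32+16+8) ≡ 124 (mod 223).
Check: 124² = 15376 ≡ 212 (mod 223). The two roots are 99 and 124.

99, 124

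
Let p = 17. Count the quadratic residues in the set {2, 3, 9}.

(2/17) = +1 → QR.
(3/17) = -1 → non-residue.
(9/17) = +1 → QR.
Total quadratic residues among the 3: 2.

2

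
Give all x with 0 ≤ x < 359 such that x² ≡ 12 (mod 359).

Since 359 ≡ 3 (mod 4), a square root of 12 is 12^((359+1)/4) = 12^90 mod 359.
Repeated squaring: 12^2≡144, 12^4≡273, 12^8≡216, 12^16≡345, 12^32≡196, 12^64≡3 (mod 359).
12^90 = 12^(64+16+8+2) ≡ 33 (mod 359).
Check: 33² = 1089 ≡ 12 (mod 359). The two roots are 33 and 326.

33, 326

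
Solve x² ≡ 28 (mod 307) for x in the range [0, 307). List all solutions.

Since 307 ≡ 3 (mod 4), a square root of 28 is 28^((307+1)/4) = 28^77 mod 307.
Repeated squaring: 28^2≡170, 28^4≡42, 28^8≡229, 28^16≡251, 28^32≡66, 28^64≡58 (mod 307).
28^77 = 28^(64+8+4+1) ≡ 86 (mod 307).
Check: 86² = 7396 ≡ 28 (mod 307). The two roots are 86 and 221.

86, 221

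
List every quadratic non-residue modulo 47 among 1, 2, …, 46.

Square k = 1,…,23 (k and 47−k give the same square):
1²=1, 2²=4, 3²=9, 4²=16, 5²=25, 6²=36, 7²≡2, 8²≡17, 9²≡34, 10²≡6, 11²≡27, 12²≡3, 13²≡28, 14²≡8, 15²≡37, 16²≡21, 17²≡7, 18²≡42, 19²≡32, 20²≡24, 21²≡18, 22²≡14, 23²≡12 (mod 47).
The residues are {1, 2, 3, 4, 6, 7, 8, 9, 12, 14, 16, 17, 18, 21, 24, 25, 27, 28, 32, 34, 36, 37, 42}; the non-residues are the remaining 23 nonzero classes.

5 10 11 13 15 19 20 22 23 26 29 30 31 33 35 38 39 40 41 43 44 45 46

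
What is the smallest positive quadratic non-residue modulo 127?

(2/127) = +1, so 2 is a residue.
(3/127) = −1, so 3 is the smallest positive non-residue mod 127.

3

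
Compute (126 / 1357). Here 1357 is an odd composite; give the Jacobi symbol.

1

Pull out 2: since 1357 ≡ 5 (mod 8), (2/1357) = -1.
Reciprocity: 63 ≡ 3 and 1357 ≡ 1 (mod 4), so (63/1357) = +(1357/63).
Reduce top mod 63: now compute (34/63).
Pull out 2: since 63 ≡ 7 (mod 8), (2/63) = +1.
Reciprocity: 17 ≡ 1 and 63 ≡ 3 (mod 4), so (17/63) = +(63/17).
Reduce top mod 17: now compute (12/17).
Pull out 2^2: since 17 ≡ 1 (mod 8), (2/17) = +1, so (2/17)^2 = +1.
Reciprocity: 3 ≡ 3 and 17 ≡ 1 (mod 4), so (3/17) = +(17/3).
Reduce top mod 3: now compute (2/3).
Pull out 2: since 3 ≡ 3 (mod 8), (2/3) = -1.
Reached (1/3) = 1. Collecting the sign flips along the way, the symbol is +1.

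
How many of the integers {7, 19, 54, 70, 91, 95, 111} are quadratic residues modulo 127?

2

(7/127) = -1 → non-residue.
(19/127) = +1 → QR.
(54/127) = -1 → non-residue.
(70/127) = +1 → QR.
(91/127) = -1 → non-residue.
(95/127) = -1 → non-residue.
(111/127) = -1 → non-residue.
Total quadratic residues among the 7: 2.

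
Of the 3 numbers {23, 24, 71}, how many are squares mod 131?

0

(23/131) = -1 → non-residue.
(24/131) = -1 → non-residue.
(71/131) = -1 → non-residue.
Total quadratic residues among the 3: 0.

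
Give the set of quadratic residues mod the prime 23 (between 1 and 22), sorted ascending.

1 2 3 4 6 8 9 12 13 16 18

Square k = 1,…,11 (k and 23−k give the same square):
1²=1, 2²=4, 3²=9, 4²=16, 5²≡2, 6²≡13, 7²≡3, 8²≡18, 9²≡12, 10²≡8, 11²≡6 (mod 23).
So the quadratic residues mod 23 are {1, 2, 3, 4, 6, 8, 9, 12, 13, 16, 18}.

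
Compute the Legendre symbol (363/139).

-1

First reduce: 363 ≡ 85 (mod 139).
Reciprocity: 85 ≡ 1 and 139 ≡ 3 (mod 4), so (85/139) = +(139/85).
Reduce top mod 85: now compute (54/85).
Pull out 2: since 85 ≡ 5 (mod 8), (2/85) = -1.
Reciprocity: 27 ≡ 3 and 85 ≡ 1 (mod 4), so (27/85) = +(85/27).
Reduce top mod 27: now compute (4/27).
Pull out 2^2: since 27 ≡ 3 (mod 8), (2/27) = -1, so (2/27)^2 = +1.
Reached (1/27) = 1. Collecting the sign flips along the way, the symbol is -1.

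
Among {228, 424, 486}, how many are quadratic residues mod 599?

(228/599) = +1 → QR.
(424/599) = +1 → QR.
(486/599) = +1 → QR.
Total quadratic residues among the 3: 3.

3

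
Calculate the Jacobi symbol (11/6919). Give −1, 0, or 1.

Reciprocity: 11 ≡ 3 and 6919 ≡ 3 (mod 4), so (11/6919) = −(6919/11).
Reduce top mod 11: now compute (0/11).
Top reduces to 0: gcd > 1, so the symbol is 0.

0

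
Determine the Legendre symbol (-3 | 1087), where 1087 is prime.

1

Euler's criterion: (-3/1087) ≡ 1084^543 (mod 1087).
1084^2 ≡ 9 (mod 1087)
1084^4 ≡ 81 (mod 1087)
1084^8 ≡ 39 (mod 1087)
1084^16 ≡ 434 (mod 1087)
1084^32 ≡ 305 (mod 1087)
1084^64 ≡ 630 (mod 1087)
1084^128 ≡ 145 (mod 1087)
1084^256 ≡ 372 (mod 1087)
1084^512 ≡ 335 (mod 1087)
1084^543 = 1084^(512+16+8+4+2+1) ≡ 1 (mod 1087).
Result is 1, so (-3/1087) = 1.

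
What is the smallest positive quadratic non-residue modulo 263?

5

(2/263) = +1, so 2 is a residue.
(3/263) = +1, so 3 is a residue.
(4/263) = +1, so 4 is a residue.
(5/263) = −1, so 5 is the smallest positive non-residue mod 263.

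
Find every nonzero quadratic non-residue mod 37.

Square k = 1,…,18 (k and 37−k give the same square):
1²=1, 2²=4, 3²=9, 4²=16, 5²=25, 6²=36, 7²≡12, 8²≡27, 9²≡7, 10²≡26, 11²≡10, 12²≡33, 13²≡21, 14²≡11, 15²≡3, 16²≡34, 17²≡30, 18²≡28 (mod 37).
The residues are {1, 3, 4, 7, 9, 10, 11, 12, 16, 21, 25, 26, 27, 28, 30, 33, 34, 36}; the non-residues are the remaining 18 nonzero classes.

2,5,6,8,13,14,15,17,18,19,20,22,23,24,29,31,32,35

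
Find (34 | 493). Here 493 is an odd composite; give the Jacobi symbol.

Pull out 2: since 493 ≡ 5 (mod 8), (2/493) = -1.
Reciprocity: 17 ≡ 1 and 493 ≡ 1 (mod 4), so (17/493) = +(493/17).
Reduce top mod 17: now compute (0/17).
Top reduces to 0: gcd > 1, so the symbol is 0.

0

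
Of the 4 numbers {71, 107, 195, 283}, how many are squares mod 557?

1

(71/557) = +1 → QR.
(107/557) = -1 → non-residue.
(195/557) = -1 → non-residue.
(283/557) = -1 → non-residue.
Total quadratic residues among the 4: 1.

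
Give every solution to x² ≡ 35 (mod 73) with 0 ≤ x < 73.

20, 53

73 ≡ 1 (mod 4), so we find a root by search.
Trying successive values, 20² = 400 ≡ 35 (mod 73). The other root is 73 − 20 = 53.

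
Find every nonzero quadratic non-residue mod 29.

2, 3, 8, 10, 11, 12, 14, 15, 17, 18, 19, 21, 26, 27

Square k = 1,…,14 (k and 29−k give the same square):
1²=1, 2²=4, 3²=9, 4²=16, 5²=25, 6²≡7, 7²≡20, 8²≡6, 9²≡23, 10²≡13, 11²≡5, 12²≡28, 13²≡24, 14²≡22 (mod 29).
The residues are {1, 4, 5, 6, 7, 9, 13, 16, 20, 22, 23, 24, 25, 28}; the non-residues are the remaining 14 nonzero classes.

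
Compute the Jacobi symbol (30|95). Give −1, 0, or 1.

Pull out 2: since 95 ≡ 7 (mod 8), (2/95) = +1.
Reciprocity: 15 ≡ 3 and 95 ≡ 3 (mod 4), so (15/95) = −(95/15).
Reduce top mod 15: now compute (5/15).
Reciprocity: 5 ≡ 1 and 15 ≡ 3 (mod 4), so (5/15) = +(15/5).
Reduce top mod 5: now compute (0/5).
Top reduces to 0: gcd > 1, so the symbol is 0.

0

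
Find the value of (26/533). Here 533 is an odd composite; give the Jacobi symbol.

0

Pull out 2: since 533 ≡ 5 (mod 8), (2/533) = -1.
Reciprocity: 13 ≡ 1 and 533 ≡ 1 (mod 4), so (13/533) = +(533/13).
Reduce top mod 13: now compute (0/13).
Top reduces to 0: gcd > 1, so the symbol is 0.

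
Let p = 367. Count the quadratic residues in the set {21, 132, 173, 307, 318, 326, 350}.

(21/367) = -1 → non-residue.
(132/367) = +1 → QR.
(173/367) = +1 → QR.
(307/367) = -1 → non-residue.
(318/367) = -1 → non-residue.
(326/367) = -1 → non-residue.
(350/367) = +1 → QR.
Total quadratic residues among the 7: 3.

3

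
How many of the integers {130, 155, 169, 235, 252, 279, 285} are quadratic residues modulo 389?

2

(130/389) = -1 → non-residue.
(155/389) = -1 → non-residue.
(169/389) = +1 → QR.
(235/389) = -1 → non-residue.
(252/389) = +1 → QR.
(279/389) = -1 → non-residue.
(285/389) = -1 → non-residue.
Total quadratic residues among the 7: 2.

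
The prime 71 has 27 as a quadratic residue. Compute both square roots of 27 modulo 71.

13, 58

Since 71 ≡ 3 (mod 4), a square root of 27 is 27^((71+1)/4) = 27^18 mod 71.
Repeated squaring: 27^2≡19, 27^4≡6, 27^8≡36, 27^16≡18 (mod 71).
27^18 = 27^(16+2) ≡ 58 (mod 71).
Check: 58² = 3364 ≡ 27 (mod 71). The two roots are 13 and 58.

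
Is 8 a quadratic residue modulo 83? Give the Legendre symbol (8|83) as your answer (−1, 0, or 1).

-1

Pull out 2^3: since 83 ≡ 3 (mod 8), (2/83) = -1, so (2/83)^3 = -1.
Reached (1/83) = 1. Collecting the sign flips along the way, the symbol is -1.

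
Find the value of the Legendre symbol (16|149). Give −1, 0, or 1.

Pull out 2^4: since 149 ≡ 5 (mod 8), (2/149) = -1, so (2/149)^4 = +1.
Reached (1/149) = 1. Collecting the sign flips along the way, the symbol is +1.

1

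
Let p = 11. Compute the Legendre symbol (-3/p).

Euler's criterion: (-3/11) ≡ 8^5 (mod 11).
8^2 ≡ 9 (mod 11)
8^4 ≡ 4 (mod 11)
8^5 = 8^(4+1) ≡ 10 (mod 11).
Result is 10 ≡ −1, so (-3/11) = −1.

-1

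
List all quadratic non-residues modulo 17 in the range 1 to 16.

3,5,6,7,10,11,12,14

Square k = 1,…,8 (k and 17−k give the same square):
1²=1, 2²=4, 3²=9, 4²=16, 5²≡8, 6²≡2, 7²≡15, 8²≡13 (mod 17).
The residues are {1, 2, 4, 8, 9, 13, 15, 16}; the non-residues are the remaining 8 nonzero classes.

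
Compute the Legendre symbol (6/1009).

1

Pull out 2: since 1009 ≡ 1 (mod 8), (2/1009) = +1.
Reciprocity: 3 ≡ 3 and 1009 ≡ 1 (mod 4), so (3/1009) = +(1009/3).
Reduce top mod 3: now compute (1/3).
Reached (1/3) = 1. Collecting the sign flips along the way, the symbol is +1.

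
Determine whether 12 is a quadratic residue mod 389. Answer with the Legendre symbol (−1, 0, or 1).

Euler's criterion: (12/389) ≡ 12^194 (mod 389).
12^2 ≡ 144 (mod 389)
12^4 ≡ 119 (mod 389)
12^8 ≡ 157 (mod 389)
12^16 ≡ 142 (mod 389)
12^32 ≡ 325 (mod 389)
12^64 ≡ 206 (mod 389)
12^128 ≡ 35 (mod 389)
12^194 = 12^(128+64+2) ≡ 388 (mod 389).
Result is 388 ≡ −1, so (12/389) = −1.

-1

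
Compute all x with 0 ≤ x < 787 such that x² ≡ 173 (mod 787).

102, 685

Since 787 ≡ 3 (mod 4), a square root of 173 is 173^((787+1)/4) = 173^197 mod 787.
Repeated squaring: 173^2≡23, 173^4≡529, 173^8≡456, 173^16≡168, 173^32≡679, 173^64≡646, 173^128≡206 (mod 787).
173^197 = 173^(128+64+4+1) ≡ 685 (mod 787).
Check: 685² = 469225 ≡ 173 (mod 787). The two roots are 102 and 685.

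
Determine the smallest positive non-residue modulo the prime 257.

(2/257) = +1, so 2 is a residue.
(3/257) = −1, so 3 is the smallest positive non-residue mod 257.

3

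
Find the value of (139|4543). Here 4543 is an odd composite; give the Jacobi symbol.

Reciprocity: 139 ≡ 3 and 4543 ≡ 3 (mod 4), so (139/4543) = −(4543/139).
Reduce top mod 139: now compute (95/139).
Reciprocity: 95 ≡ 3 and 139 ≡ 3 (mod 4), so (95/139) = −(139/95).
Reduce top mod 95: now compute (44/95).
Pull out 2^2: since 95 ≡ 7 (mod 8), (2/95) = +1, so (2/95)^2 = +1.
Reciprocity: 11 ≡ 3 and 95 ≡ 3 (mod 4), so (11/95) = −(95/11).
Reduce top mod 11: now compute (7/11).
Reciprocity: 7 ≡ 3 and 11 ≡ 3 (mod 4), so (7/11) = −(11/7).
Reduce top mod 7: now compute (4/7).
Pull out 2^2: since 7 ≡ 7 (mod 8), (2/7) = +1, so (2/7)^2 = +1.
Reached (1/7) = 1. Collecting the sign flips along the way, the symbol is +1.

1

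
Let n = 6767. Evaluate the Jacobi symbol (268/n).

0

Pull out 2^2: since 6767 ≡ 7 (mod 8), (2/6767) = +1, so (2/6767)^2 = +1.
Reciprocity: 67 ≡ 3 and 6767 ≡ 3 (mod 4), so (67/6767) = −(6767/67).
Reduce top mod 67: now compute (0/67).
Top reduces to 0: gcd > 1, so the symbol is 0.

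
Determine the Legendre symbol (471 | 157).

0

First reduce: 471 ≡ 0 (mod 157).
Top reduces to 0: gcd > 1, so the symbol is 0.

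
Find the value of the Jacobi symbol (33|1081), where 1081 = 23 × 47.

Reciprocity: 33 ≡ 1 and 1081 ≡ 1 (mod 4), so (33/1081) = +(1081/33).
Reduce top mod 33: now compute (25/33).
Reciprocity: 25 ≡ 1 and 33 ≡ 1 (mod 4), so (25/33) = +(33/25).
Reduce top mod 25: now compute (8/25).
Pull out 2^3: since 25 ≡ 1 (mod 8), (2/25) = +1, so (2/25)^3 = +1.
Reached (1/25) = 1. Collecting the sign flips along the way, the symbol is +1.

1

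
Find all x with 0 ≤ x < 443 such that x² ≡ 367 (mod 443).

Since 443 ≡ 3 (mod 4), a square root of 367 is 367^((443+1)/4) = 367^111 mod 443.
Repeated squaring: 367^2≡17, 367^4≡289, 367^8≡237, 367^16≡351, 367^32≡47, 367^64≡437 (mod 443).
367^111 = 367^(64+32+8+4+2+1) ≡ 55 (mod 443).
Check: 55² = 3025 ≡ 367 (mod 443). The two roots are 55 and 388.

55, 388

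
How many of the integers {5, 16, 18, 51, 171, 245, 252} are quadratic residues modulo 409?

5

(5/409) = +1 → QR.
(16/409) = +1 → QR.
(18/409) = +1 → QR.
(51/409) = +1 → QR.
(171/409) = -1 → non-residue.
(245/409) = +1 → QR.
(252/409) = -1 → non-residue.
Total quadratic residues among the 7: 5.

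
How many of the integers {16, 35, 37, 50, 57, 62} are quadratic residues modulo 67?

4

(16/67) = +1 → QR.
(35/67) = +1 → QR.
(37/67) = +1 → QR.
(50/67) = -1 → non-residue.
(57/67) = -1 → non-residue.
(62/67) = +1 → QR.
Total quadratic residues among the 6: 4.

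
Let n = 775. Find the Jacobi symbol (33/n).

Reciprocity: 33 ≡ 1 and 775 ≡ 3 (mod 4), so (33/775) = +(775/33).
Reduce top mod 33: now compute (16/33).
Pull out 2^4: since 33 ≡ 1 (mod 8), (2/33) = +1, so (2/33)^4 = +1.
Reached (1/33) = 1. Collecting the sign flips along the way, the symbol is +1.

1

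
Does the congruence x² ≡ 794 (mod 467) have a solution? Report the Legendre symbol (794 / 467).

1

Euler's criterion: (794/467) ≡ 327^233 (mod 467).
327^2 ≡ 453 (mod 467)
327^4 ≡ 196 (mod 467)
327^8 ≡ 122 (mod 467)
327^16 ≡ 407 (mod 467)
327^32 ≡ 331 (mod 467)
327^64 ≡ 283 (mod 467)
327^128 ≡ 232 (mod 467)
327^233 = 327^(128+64+32+8+1) ≡ 1 (mod 467).
Result is 1, so (794/467) = 1.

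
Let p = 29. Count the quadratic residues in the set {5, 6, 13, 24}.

4

(5/29) = +1 → QR.
(6/29) = +1 → QR.
(13/29) = +1 → QR.
(24/29) = +1 → QR.
Total quadratic residues among the 4: 4.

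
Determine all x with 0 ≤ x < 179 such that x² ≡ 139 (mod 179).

26, 153

Since 179 ≡ 3 (mod 4), a square root of 139 is 139^((179+1)/4) = 139^45 mod 179.
Repeated squaring: 139^2≡168, 139^4≡121, 139^8≡142, 139^16≡116, 139^32≡31 (mod 179).
139^45 = 139^(32+8+4+1) ≡ 153 (mod 179).
Check: 153² = 23409 ≡ 139 (mod 179). The two roots are 26 and 153.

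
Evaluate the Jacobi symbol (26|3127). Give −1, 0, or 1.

-1

Pull out 2: since 3127 ≡ 7 (mod 8), (2/3127) = +1.
Reciprocity: 13 ≡ 1 and 3127 ≡ 3 (mod 4), so (13/3127) = +(3127/13).
Reduce top mod 13: now compute (7/13).
Reciprocity: 7 ≡ 3 and 13 ≡ 1 (mod 4), so (7/13) = +(13/7).
Reduce top mod 7: now compute (6/7).
Pull out 2: since 7 ≡ 7 (mod 8), (2/7) = +1.
Reciprocity: 3 ≡ 3 and 7 ≡ 3 (mod 4), so (3/7) = −(7/3).
Reduce top mod 3: now compute (1/3).
Reached (1/3) = 1. Collecting the sign flips along the way, the symbol is -1.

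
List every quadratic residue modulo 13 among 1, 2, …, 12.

1,3,4,9,10,12

Square k = 1,…,6 (k and 13−k give the same square):
1²=1, 2²=4, 3²=9, 4²≡3, 5²≡12, 6²≡10 (mod 13).
So the quadratic residues mod 13 are {1, 3, 4, 9, 10, 12}.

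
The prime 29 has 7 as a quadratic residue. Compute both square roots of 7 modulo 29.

29 ≡ 1 (mod 4), so we find a root by search.
Trying successive values, 6² = 36 ≡ 7 (mod 29). The other root is 29 − 6 = 23.

6, 23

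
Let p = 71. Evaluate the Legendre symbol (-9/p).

First reduce: -9 ≡ 62 (mod 71).
Pull out 2: since 71 ≡ 7 (mod 8), (2/71) = +1.
Reciprocity: 31 ≡ 3 and 71 ≡ 3 (mod 4), so (31/71) = −(71/31).
Reduce top mod 31: now compute (9/31).
Reciprocity: 9 ≡ 1 and 31 ≡ 3 (mod 4), so (9/31) = +(31/9).
Reduce top mod 9: now compute (4/9).
Pull out 2^2: since 9 ≡ 1 (mod 8), (2/9) = +1, so (2/9)^2 = +1.
Reached (1/9) = 1. Collecting the sign flips along the way, the symbol is -1.

-1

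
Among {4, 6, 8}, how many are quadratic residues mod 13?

(4/13) = +1 → QR.
(6/13) = -1 → non-residue.
(8/13) = -1 → non-residue.
Total quadratic residues among the 3: 1.

1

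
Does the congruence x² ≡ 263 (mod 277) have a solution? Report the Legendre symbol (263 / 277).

Euler's criterion: (263/277) ≡ 263^138 (mod 277).
263^2 ≡ 196 (mod 277)
263^4 ≡ 190 (mod 277)
263^8 ≡ 90 (mod 277)
263^16 ≡ 67 (mod 277)
263^32 ≡ 57 (mod 277)
263^64 ≡ 202 (mod 277)
263^128 ≡ 85 (mod 277)
263^138 = 263^(128+8+2) ≡ 276 (mod 277).
Result is 276 ≡ −1, so (263/277) = −1.

-1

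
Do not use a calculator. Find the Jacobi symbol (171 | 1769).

Reciprocity: 171 ≡ 3 and 1769 ≡ 1 (mod 4), so (171/1769) = +(1769/171).
Reduce top mod 171: now compute (59/171).
Reciprocity: 59 ≡ 3 and 171 ≡ 3 (mod 4), so (59/171) = −(171/59).
Reduce top mod 59: now compute (53/59).
Reciprocity: 53 ≡ 1 and 59 ≡ 3 (mod 4), so (53/59) = +(59/53).
Reduce top mod 53: now compute (6/53).
Pull out 2: since 53 ≡ 5 (mod 8), (2/53) = -1.
Reciprocity: 3 ≡ 3 and 53 ≡ 1 (mod 4), so (3/53) = +(53/3).
Reduce top mod 3: now compute (2/3).
Pull out 2: since 3 ≡ 3 (mod 8), (2/3) = -1.
Reached (1/3) = 1. Collecting the sign flips along the way, the symbol is -1.

-1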